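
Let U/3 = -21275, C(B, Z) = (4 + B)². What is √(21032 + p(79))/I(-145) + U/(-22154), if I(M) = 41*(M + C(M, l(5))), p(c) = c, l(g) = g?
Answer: 63825/22154 + √21111/809176 ≈ 2.8811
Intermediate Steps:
I(M) = 41*M + 41*(4 + M)² (I(M) = 41*(M + (4 + M)²) = 41*M + 41*(4 + M)²)
U = -63825 (U = 3*(-21275) = -63825)
√(21032 + p(79))/I(-145) + U/(-22154) = √(21032 + 79)/(41*(-145) + 41*(4 - 145)²) - 63825/(-22154) = √21111/(-5945 + 41*(-141)²) - 63825*(-1/22154) = √21111/(-5945 + 41*19881) + 63825/22154 = √21111/(-5945 + 815121) + 63825/22154 = √21111/809176 + 63825/22154 = 63825/22154 + √21111/809176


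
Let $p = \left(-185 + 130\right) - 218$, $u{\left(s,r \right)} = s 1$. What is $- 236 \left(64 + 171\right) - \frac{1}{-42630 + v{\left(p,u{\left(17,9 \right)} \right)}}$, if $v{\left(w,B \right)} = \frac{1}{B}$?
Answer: $- \frac{40192361123}{724709} \approx -55460.0$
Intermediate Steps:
$u{\left(s,r \right)} = s$
$p = -273$ ($p = -55 - 218 = -273$)
$- 236 \left(64 + 171\right) - \frac{1}{-42630 + v{\left(p,u{\left(17,9 \right)} \right)}} = - 236 \left(64 + 171\right) - \frac{1}{-42630 + \frac{1}{17}} = \left(-236\right) 235 - \frac{1}{-42630 + \frac{1}{17}} = -55460 - \frac{1}{- \frac{724709}{17}} = -55460 - - \frac{17}{724709} = -55460 + \frac{17}{724709} = - \frac{40192361123}{724709}$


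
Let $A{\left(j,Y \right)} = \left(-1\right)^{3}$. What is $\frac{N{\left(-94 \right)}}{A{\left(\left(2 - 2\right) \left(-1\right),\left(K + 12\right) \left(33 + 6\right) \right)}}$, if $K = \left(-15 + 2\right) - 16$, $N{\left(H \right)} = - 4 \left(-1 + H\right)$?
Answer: $-380$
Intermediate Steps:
$N{\left(H \right)} = 4 - 4 H$
$K = -29$ ($K = -13 - 16 = -29$)
$A{\left(j,Y \right)} = -1$
$\frac{N{\left(-94 \right)}}{A{\left(\left(2 - 2\right) \left(-1\right),\left(K + 12\right) \left(33 + 6\right) \right)}} = \frac{4 - -376}{-1} = \left(4 + 376\right) \left(-1\right) = 380 \left(-1\right) = -380$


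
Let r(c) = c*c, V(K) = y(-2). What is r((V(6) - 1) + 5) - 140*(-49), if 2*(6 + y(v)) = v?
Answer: 6869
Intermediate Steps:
y(v) = -6 + v/2
V(K) = -7 (V(K) = -6 + (½)*(-2) = -6 - 1 = -7)
r(c) = c²
r((V(6) - 1) + 5) - 140*(-49) = ((-7 - 1) + 5)² - 140*(-49) = (-8 + 5)² + 6860 = (-3)² + 6860 = 9 + 6860 = 6869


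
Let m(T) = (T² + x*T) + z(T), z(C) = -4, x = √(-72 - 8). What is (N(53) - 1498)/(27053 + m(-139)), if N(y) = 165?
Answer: -143747/5004006 - 4309*I*√5/12510015 ≈ -0.028726 - 0.0007702*I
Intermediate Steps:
x = 4*I*√5 (x = √(-80) = 4*I*√5 ≈ 8.9443*I)
m(T) = -4 + T² + 4*I*T*√5 (m(T) = (T² + (4*I*√5)*T) - 4 = (T² + 4*I*T*√5) - 4 = -4 + T² + 4*I*T*√5)
(N(53) - 1498)/(27053 + m(-139)) = (165 - 1498)/(27053 + (-4 + (-139)² + 4*I*(-139)*√5)) = -1333/(27053 + (-4 + 19321 - 556*I*√5)) = -1333/(27053 + (19317 - 556*I*√5)) = -1333/(46370 - 556*I*√5)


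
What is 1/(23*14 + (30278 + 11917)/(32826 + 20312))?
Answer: 53138/17152631 ≈ 0.0030980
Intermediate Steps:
1/(23*14 + (30278 + 11917)/(32826 + 20312)) = 1/(322 + 42195/53138) = 1/(17152631/53138) = 53138/17152631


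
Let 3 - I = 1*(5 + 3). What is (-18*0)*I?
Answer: 0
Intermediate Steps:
I = -5 (I = 3 - (5 + 3) = 3 - 8 = -5)
(-18*0)*I = -18*0*(-5) = 0*(-5) = 0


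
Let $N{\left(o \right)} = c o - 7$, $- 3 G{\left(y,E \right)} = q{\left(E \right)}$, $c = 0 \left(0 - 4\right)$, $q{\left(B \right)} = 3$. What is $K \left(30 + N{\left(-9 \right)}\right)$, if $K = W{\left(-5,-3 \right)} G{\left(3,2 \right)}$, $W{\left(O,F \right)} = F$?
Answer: $69$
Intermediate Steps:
$c = 0$ ($c = 0 \left(-4\right) = 0$)
$G{\left(y,E \right)} = -1$ ($G{\left(y,E \right)} = \left(- \frac{1}{3}\right) 3 = -1$)
$N{\left(o \right)} = -7$ ($N{\left(o \right)} = 0 o - 7 = 0 - 7 = -7$)
$K = 3$ ($K = \left(-3\right) \left(-1\right) = 3$)
$K \left(30 + N{\left(-9 \right)}\right) = 3 \left(30 - 7\right) = 3 \cdot 23 = 69$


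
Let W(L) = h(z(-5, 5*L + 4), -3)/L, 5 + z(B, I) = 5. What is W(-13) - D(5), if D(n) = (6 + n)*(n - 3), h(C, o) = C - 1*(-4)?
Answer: -290/13 ≈ -22.308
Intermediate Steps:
z(B, I) = 0 (z(B, I) = -5 + 5 = 0)
h(C, o) = 4 + C (h(C, o) = C + 4 = 4 + C)
D(n) = (-3 + n)*(6 + n) (D(n) = (6 + n)*(-3 + n) = (-3 + n)*(6 + n))
W(L) = 4/L (W(L) = (4 + 0)/L = 4/L)
W(-13) - D(5) = 4/(-13) - (-18 + 5**2 + 3*5) = 4*(-1/13) - (-18 + 25 + 15) = -4/13 - 1*22 = -4/13 - 22 = -290/13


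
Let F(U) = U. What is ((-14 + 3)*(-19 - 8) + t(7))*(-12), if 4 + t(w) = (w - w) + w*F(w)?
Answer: -4104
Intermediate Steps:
t(w) = -4 + w**2 (t(w) = -4 + ((w - w) + w*w) = -4 + (0 + w**2) = -4 + w**2)
((-14 + 3)*(-19 - 8) + t(7))*(-12) = ((-14 + 3)*(-19 - 8) + (-4 + 7**2))*(-12) = (-11*(-27) + (-4 + 49))*(-12) = (297 + 45)*(-12) = 342*(-12) = -4104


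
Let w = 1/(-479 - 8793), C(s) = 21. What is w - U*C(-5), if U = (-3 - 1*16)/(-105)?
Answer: -176173/46360 ≈ -3.8001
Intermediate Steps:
w = -1/9272 (w = 1/(-9272) = -1/9272 ≈ -0.00010785)
U = 19/105 (U = (-3 - 16)*(-1/105) = -19*(-1/105) = 19/105 ≈ 0.18095)
w - U*C(-5) = -1/9272 - 19*21/105 = -1/9272 - 1*19/5 = -1/9272 - 19/5 = -176173/46360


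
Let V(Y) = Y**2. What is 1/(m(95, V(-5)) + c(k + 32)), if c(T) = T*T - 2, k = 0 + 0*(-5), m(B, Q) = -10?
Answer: 1/1012 ≈ 0.00098814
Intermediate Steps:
k = 0 (k = 0 + 0 = 0)
c(T) = -2 + T**2 (c(T) = T**2 - 2 = -2 + T**2)
1/(m(95, V(-5)) + c(k + 32)) = 1/(-10 + (-2 + (0 + 32)**2)) = 1/(-10 + (-2 + 32**2)) = 1/(-10 + (-2 + 1024)) = 1/(-10 + 1022) = 1/1012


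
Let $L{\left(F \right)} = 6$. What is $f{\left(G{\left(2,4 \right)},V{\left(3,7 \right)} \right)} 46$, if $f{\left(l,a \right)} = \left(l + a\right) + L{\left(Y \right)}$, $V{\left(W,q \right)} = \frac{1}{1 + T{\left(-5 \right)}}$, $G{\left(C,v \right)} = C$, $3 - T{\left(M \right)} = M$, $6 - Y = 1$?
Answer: $\frac{3358}{9} \approx 373.11$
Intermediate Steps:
$Y = 5$ ($Y = 6 - 1 = 5$)
$T{\left(M \right)} = 3 - M$
$V{\left(W,q \right)} = \frac{1}{9}$ ($V{\left(W,q \right)} = \frac{1}{1 + \left(3 - -5\right)} = \frac{1}{1 + \left(3 + 5\right)} = \frac{1}{1 + 8} = \frac{1}{9}$)
$f{\left(l,a \right)} = 6 + a + l$ ($f{\left(l,a \right)} = \left(l + a\right) + 6 = \left(a + l\right) + 6 = 6 + a + l$)
$f{\left(G{\left(2,4 \right)},V{\left(3,7 \right)} \right)} 46 = \left(6 + \frac{1}{9} + 2\right) 46 = \frac{73}{9} \cdot 46 = \frac{3358}{9}$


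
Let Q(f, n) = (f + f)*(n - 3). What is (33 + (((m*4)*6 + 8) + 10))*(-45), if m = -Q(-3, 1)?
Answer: 10665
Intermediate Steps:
Q(f, n) = 2*f*(-3 + n) (Q(f, n) = (2*f)*(-3 + n) = 2*f*(-3 + n))
m = -12 (m = -2*(-3)*(-3 + 1) = -2*(-3)*(-2) = -1*12 = -12)
(33 + (((m*4)*6 + 8) + 10))*(-45) = (33 + ((-12*4*6 + 8) + 10))*(-45) = (33 + ((-48*6 + 8) + 10))*(-45) = (33 + ((-288 + 8) + 10))*(-45) = (33 + (-280 + 10))*(-45) = (33 - 270)*(-45) = -237*(-45) = 10665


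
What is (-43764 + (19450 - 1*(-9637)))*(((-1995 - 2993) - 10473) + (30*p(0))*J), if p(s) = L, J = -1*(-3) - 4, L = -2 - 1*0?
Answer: 226040477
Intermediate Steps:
L = -2 (L = -2 + 0 = -2)
J = -1 (J = 3 - 4 = -1)
p(s) = -2
(-43764 + (19450 - 1*(-9637)))*(((-1995 - 2993) - 10473) + (30*p(0))*J) = (-43764 + (19450 - 1*(-9637)))*(((-1995 - 2993) - 10473) + (30*(-2))*(-1)) = (-43764 + (19450 + 9637))*((-4988 - 10473) - 60*(-1)) = (-43764 + 29087)*(-15461 + 60) = -14677*(-15401) = 226040477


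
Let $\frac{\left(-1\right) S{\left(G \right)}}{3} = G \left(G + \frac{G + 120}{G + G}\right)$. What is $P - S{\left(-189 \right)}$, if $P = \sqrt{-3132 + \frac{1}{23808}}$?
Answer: $\frac{214119}{2} + \frac{i \sqrt{6934698915}}{1488} \approx 1.0706 \cdot 10^{5} + 55.964 i$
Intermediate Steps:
$S{\left(G \right)} = - 3 G \left(G + \frac{120 + G}{2 G}\right)$ ($S{\left(G \right)} = - 3 G \left(G + \frac{G + 120}{G + G}\right) = - 3 G \left(G + \frac{120 + G}{2 G}\right)$)
$P = \frac{i \sqrt{6934698915}}{1488}$ ($P = \sqrt{-3132 + \frac{1}{23808}} = \sqrt{- \frac{74566655}{23808}} = \frac{i \sqrt{6934698915}}{1488} \approx 55.964 i$)
$P - S{\left(-189 \right)} = \frac{i \sqrt{6934698915}}{1488} - \left(-180 - 3 \left(-189\right)^{2} - - \frac{567}{2}\right) = \frac{i \sqrt{6934698915}}{1488} - \left(-180 - 107163 + \frac{567}{2}\right) = \frac{i \sqrt{6934698915}}{1488} - - \frac{214119}{2} = \frac{i \sqrt{6934698915}}{1488} + \frac{214119}{2} = \frac{214119}{2} + \frac{i \sqrt{6934698915}}{1488}$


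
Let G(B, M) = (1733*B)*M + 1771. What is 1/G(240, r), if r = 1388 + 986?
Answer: 1/987395851 ≈ 1.0128e-9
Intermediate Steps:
r = 2374
G(B, M) = 1771 + 1733*B*M (G(B, M) = 1733*B*M + 1771 = 1771 + 1733*B*M)
1/G(240, r) = 1/(1771 + 1733*240*2374) = 1/(1771 + 987394080) = 1/987395851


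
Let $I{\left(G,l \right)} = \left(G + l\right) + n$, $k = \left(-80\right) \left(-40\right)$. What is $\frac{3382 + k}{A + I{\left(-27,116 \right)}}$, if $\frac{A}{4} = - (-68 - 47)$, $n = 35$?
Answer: $\frac{3291}{292} \approx 11.271$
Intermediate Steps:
$k = 3200$
$I{\left(G,l \right)} = 35 + G + l$ ($I{\left(G,l \right)} = \left(G + l\right) + 35 = 35 + G + l$)
$A = 460$ ($A = 4 \left(- (-68 - 47)\right) = 4 \left(\left(-1\right) \left(-115\right)\right) = 4 \cdot 115 = 460$)
$\frac{3382 + k}{A + I{\left(-27,116 \right)}} = \frac{3382 + 3200}{460 + \left(35 - 27 + 116\right)} = \frac{6582}{460 + 124} = \frac{6582}{584} = 6582 \cdot \frac{1}{584} = \frac{3291}{292}$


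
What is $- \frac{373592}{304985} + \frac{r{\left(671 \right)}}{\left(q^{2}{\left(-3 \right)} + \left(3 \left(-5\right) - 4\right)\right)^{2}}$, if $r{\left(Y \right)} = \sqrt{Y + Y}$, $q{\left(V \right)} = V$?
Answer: $- \frac{373592}{304985} + \frac{\sqrt{1342}}{100} \approx -0.85862$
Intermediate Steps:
$r{\left(Y \right)} = \sqrt{2} \sqrt{Y}$ ($r{\left(Y \right)} = \sqrt{2 Y} = \sqrt{2} \sqrt{Y}$)
$- \frac{373592}{304985} + \frac{r{\left(671 \right)}}{\left(q^{2}{\left(-3 \right)} + \left(3 \left(-5\right) - 4\right)\right)^{2}} = - \frac{373592}{304985} + \frac{\sqrt{2} \sqrt{671}}{\left(\left(-3\right)^{2} + \left(3 \left(-5\right) - 4\right)\right)^{2}} = \left(-373592\right) \frac{1}{304985} + \frac{\sqrt{1342}}{\left(9 - 19\right)^{2}} = - \frac{373592}{304985} + \frac{\sqrt{1342}}{\left(9 - 19\right)^{2}} = - \frac{373592}{304985} + \frac{\sqrt{1342}}{\left(-10\right)^{2}} = - \frac{373592}{304985} + \frac{\sqrt{1342}}{100}$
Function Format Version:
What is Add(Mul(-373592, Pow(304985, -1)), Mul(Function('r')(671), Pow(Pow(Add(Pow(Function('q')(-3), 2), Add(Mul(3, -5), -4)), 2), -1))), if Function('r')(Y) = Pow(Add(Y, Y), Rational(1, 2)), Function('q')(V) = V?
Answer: Add(Rational(-373592, 304985), Mul(Rational(1, 100), Pow(1342, Rational(1, 2)))) ≈ -0.85862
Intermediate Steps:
Function('r')(Y) = Mul(Pow(2, Rational(1, 2)), Pow(Y, Rational(1, 2))) (Function('r')(Y) = Pow(Mul(2, Y), Rational(1, 2)) = Mul(Pow(2, Rational(1, 2)), Pow(Y, Rational(1, 2))))
Add(Mul(-373592, Pow(304985, -1)), Mul(Function('r')(671), Pow(Pow(Add(Pow(Function('q')(-3), 2), Add(Mul(3, -5), -4)), 2), -1))) = Add(Mul(-373592, Pow(304985, -1)), Mul(Mul(Pow(2, Rational(1, 2)), Pow(671, Rational(1, 2))), Pow(Pow(Add(Pow(-3, 2), Add(Mul(3, -5), -4)), 2), -1))) = Add(Mul(-373592, Rational(1, 304985)), Mul(Pow(1342, Rational(1, 2)), Pow(Pow(Add(9, Add(-15, -4)), 2), -1))) = Add(Rational(-373592, 304985), Mul(Pow(1342, Rational(1, 2)), Pow(Pow(Add(9, -19), 2), -1))) = Add(Rational(-373592, 304985), Mul(Pow(1342, Rational(1, 2)), Pow(Pow(-10, 2), -1))) = Add(Rational(-373592, 304985), Mul(Pow(1342, Rational(1, 2)), Pow(100, -1))) = Add(Rational(-373592, 304985), Mul(Pow(1342, Rational(1, 2)), Rational(1, 100))) = Add(Rational(-373592, 304985), Mul(Rational(1, 100), Pow(1342, Rational(1, 2))))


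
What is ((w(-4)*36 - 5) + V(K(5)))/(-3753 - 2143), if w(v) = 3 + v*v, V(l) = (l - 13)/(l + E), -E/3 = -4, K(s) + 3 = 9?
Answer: -12215/106128 ≈ -0.11510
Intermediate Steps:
K(s) = 6 (K(s) = -3 + 9 = 6)
E = 12 (E = -3*(-4) = 12)
V(l) = (-13 + l)/(12 + l) (V(l) = (l - 13)/(l + 12) = (-13 + l)/(12 + l))
w(v) = 3 + v²
((w(-4)*36 - 5) + V(K(5)))/(-3753 - 2143) = (((3 + (-4)²)*36 - 5) + (-13 + 6)/(12 + 6))/(-3753 - 2143) = (((3 + 16)*36 - 5) - 7/18)/(-5896) = ((19*36 - 5) + (1/18)*(-7))*(-1/5896) = ((684 - 5) - 7/18)*(-1/5896) = (679 - 7/18)*(-1/5896) = (12215/18)*(-1/5896) = -12215/106128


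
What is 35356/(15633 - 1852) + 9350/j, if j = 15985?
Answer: 138803602/44057857 ≈ 3.1505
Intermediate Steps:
35356/(15633 - 1852) + 9350/j = 35356/(15633 - 1852) + 9350/15985 = 35356/13781 + 9350*(1/15985) = 35356*(1/13781) + 1870/3197 = 35356/13781 + 1870/3197 = 138803602/44057857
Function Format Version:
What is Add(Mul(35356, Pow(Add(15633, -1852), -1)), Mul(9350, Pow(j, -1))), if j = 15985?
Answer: Rational(138803602, 44057857) ≈ 3.1505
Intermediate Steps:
Add(Mul(35356, Pow(Add(15633, -1852), -1)), Mul(9350, Pow(j, -1))) = Add(Mul(35356, Pow(Add(15633, -1852), -1)), Mul(9350, Pow(15985, -1))) = Add(Mul(35356, Pow(13781, -1)), Mul(9350, Rational(1, 15985))) = Add(Mul(35356, Rational(1, 13781)), Rational(1870, 3197)) = Add(Rational(35356, 13781), Rational(1870, 3197)) = Rational(138803602, 44057857)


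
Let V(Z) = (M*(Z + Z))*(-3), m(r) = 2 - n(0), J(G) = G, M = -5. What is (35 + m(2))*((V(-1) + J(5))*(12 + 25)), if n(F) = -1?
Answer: -35150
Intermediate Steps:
m(r) = 3 (m(r) = 2 - 1*(-1) = 2 + 1 = 3)
V(Z) = 30*Z (V(Z) = -5*(Z + Z)*(-3) = -10*Z*(-3) = 30*Z)
(35 + m(2))*((V(-1) + J(5))*(12 + 25)) = (35 + 3)*((30*(-1) + 5)*(12 + 25)) = 38*((-30 + 5)*37) = 38*(-25*37) = 38*(-925) = -35150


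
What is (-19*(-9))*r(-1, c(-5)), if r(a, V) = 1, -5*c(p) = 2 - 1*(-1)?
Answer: 171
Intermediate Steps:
c(p) = -⅗ (c(p) = -(2 - 1*(-1))/5 = -(2 + 1)/5 = -⅕*3 = -⅗)
(-19*(-9))*r(-1, c(-5)) = -19*(-9)*1 = 171*1 = 171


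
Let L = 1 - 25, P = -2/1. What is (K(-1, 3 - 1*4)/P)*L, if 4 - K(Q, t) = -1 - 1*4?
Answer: 108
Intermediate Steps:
P = -2 (P = -2*1 = -2)
L = -24
K(Q, t) = 9 (K(Q, t) = 4 - (-1 - 1*4) = 4 - (-1 - 4) = 4 - 1*(-5) = 4 + 5 = 9)
(K(-1, 3 - 1*4)/P)*L = (9/(-2))*(-24) = (9*(-½))*(-24) = -9/2*(-24) = 108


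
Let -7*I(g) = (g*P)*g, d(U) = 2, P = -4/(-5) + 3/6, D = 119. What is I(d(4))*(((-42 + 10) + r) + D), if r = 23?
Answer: -572/7 ≈ -81.714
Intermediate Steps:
P = 13/10 (P = -4*(-1/5) + 3*(1/6) = 4/5 + 1/2 = 13/10 ≈ 1.3000)
I(g) = -13*g**2/70 (I(g) = -g*(13/10)*g/7 = -13*g/10*g/7 = -13*g**2/70)
I(d(4))*(((-42 + 10) + r) + D) = (-13/70*2**2)*(((-42 + 10) + 23) + 119) = (-13/70*4)*((-32 + 23) + 119) = -26*(-9 + 119)/35 = -26/35*110 = -572/7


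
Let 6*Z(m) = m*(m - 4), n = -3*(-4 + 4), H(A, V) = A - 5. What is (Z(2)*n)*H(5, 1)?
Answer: 0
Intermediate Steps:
H(A, V) = -5 + A
n = 0 (n = -3*0 = 0)
Z(m) = m*(-4 + m)/6 (Z(m) = (m*(m - 4))/6 = (m*(-4 + m))/6 = m*(-4 + m)/6)
(Z(2)*n)*H(5, 1) = (((⅙)*2*(-4 + 2))*0)*(-5 + 5) = (((⅙)*2*(-2))*0)*0 = -⅔*0*0 = 0*0 = 0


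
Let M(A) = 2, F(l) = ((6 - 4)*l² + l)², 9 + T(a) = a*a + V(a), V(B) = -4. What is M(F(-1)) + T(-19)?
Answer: 350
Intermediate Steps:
T(a) = -13 + a² (T(a) = -9 + (a*a - 4) = -9 + (a² - 4) = -9 + (-4 + a²) = -13 + a²)
F(l) = (l + 2*l²)² (F(l) = (2*l² + l)² = (l + 2*l²)²)
M(F(-1)) + T(-19) = 2 + (-13 + (-19)²) = 2 + (-13 + 361) = 2 + 348 = 350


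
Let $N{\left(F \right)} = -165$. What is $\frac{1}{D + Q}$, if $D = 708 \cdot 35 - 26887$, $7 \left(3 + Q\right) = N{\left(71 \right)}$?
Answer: $- \frac{7}{14935} \approx -0.0004687$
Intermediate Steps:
$Q = - \frac{186}{7}$ ($Q = -3 + \frac{1}{7} \left(-165\right) = -3 - \frac{165}{7} = - \frac{186}{7} \approx -26.571$)
$D = -2107$ ($D = 24780 - 26887 = -2107$)
$\frac{1}{D + Q} = \frac{1}{-2107 - \frac{186}{7}} = \frac{1}{- \frac{14935}{7}} = - \frac{7}{14935}$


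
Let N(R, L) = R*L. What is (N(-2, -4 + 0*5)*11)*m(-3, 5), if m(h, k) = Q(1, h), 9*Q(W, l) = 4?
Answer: 352/9 ≈ 39.111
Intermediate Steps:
Q(W, l) = 4/9 (Q(W, l) = (⅑)*4 = 4/9)
N(R, L) = L*R
m(h, k) = 4/9
(N(-2, -4 + 0*5)*11)*m(-3, 5) = (((-4 + 0*5)*(-2))*11)*(4/9) = (((-4 + 0)*(-2))*11)*(4/9) = (-4*(-2)*11)*(4/9) = (8*11)*(4/9) = 88*(4/9) = 352/9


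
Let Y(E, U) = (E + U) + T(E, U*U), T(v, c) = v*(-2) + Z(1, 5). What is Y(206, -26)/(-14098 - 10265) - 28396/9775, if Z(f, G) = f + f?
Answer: -689563498/238148325 ≈ -2.8955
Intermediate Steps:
Z(f, G) = 2*f
T(v, c) = 2 - 2*v (T(v, c) = v*(-2) + 2*1 = -2*v + 2 = 2 - 2*v)
Y(E, U) = 2 + U - E (Y(E, U) = (E + U) + (2 - 2*E) = 2 + U - E)
Y(206, -26)/(-14098 - 10265) - 28396/9775 = (2 - 26 - 1*206)/(-14098 - 10265) - 28396/9775 = (2 - 26 - 206)/(-24363) - 28396*1/9775 = -230*(-1/24363) - 28396/9775 = 230/24363 - 28396/9775 = -689563498/238148325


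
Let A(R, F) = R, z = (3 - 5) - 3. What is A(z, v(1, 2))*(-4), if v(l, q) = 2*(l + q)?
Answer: 20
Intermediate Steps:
z = -5 (z = -2 - 3 = -5)
v(l, q) = 2*l + 2*q
A(z, v(1, 2))*(-4) = -5*(-4) = 20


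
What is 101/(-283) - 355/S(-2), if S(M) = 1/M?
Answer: 200829/283 ≈ 709.64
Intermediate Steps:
101/(-283) - 355/S(-2) = 101/(-283) - 355/(1/(-2)) = 101*(-1/283) - 355/(-1/2) = -101/283 - 355*(-2) = -101/283 + 710 = 200829/283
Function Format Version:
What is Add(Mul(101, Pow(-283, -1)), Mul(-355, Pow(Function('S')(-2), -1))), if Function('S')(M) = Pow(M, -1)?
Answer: Rational(200829, 283) ≈ 709.64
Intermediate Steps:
Add(Mul(101, Pow(-283, -1)), Mul(-355, Pow(Function('S')(-2), -1))) = Add(Mul(101, Pow(-283, -1)), Mul(-355, Pow(Pow(-2, -1), -1))) = Add(Mul(101, Rational(-1, 283)), Mul(-355, Pow(Rational(-1, 2), -1))) = Add(Rational(-101, 283), Mul(-355, -2)) = Add(Rational(-101, 283), 710) = Rational(200829, 283)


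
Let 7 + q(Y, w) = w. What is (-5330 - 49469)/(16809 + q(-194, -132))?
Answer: -54799/16670 ≈ -3.2873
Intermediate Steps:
q(Y, w) = -7 + w
(-5330 - 49469)/(16809 + q(-194, -132)) = (-5330 - 49469)/(16809 + (-7 - 132)) = -54799/(16809 - 139) = -54799/16670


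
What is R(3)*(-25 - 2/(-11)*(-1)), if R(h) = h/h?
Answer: -277/11 ≈ -25.182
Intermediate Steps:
R(h) = 1
R(3)*(-25 - 2/(-11)*(-1)) = 1*(-25 - 2/(-11)*(-1)) = 1*(-25 - 2*(-1/11)*(-1)) = 1*(-25 + (2/11)*(-1)) = 1*(-25 - 2/11) = 1*(-277/11) = -277/11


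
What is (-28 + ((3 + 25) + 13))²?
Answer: 169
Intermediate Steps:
(-28 + ((3 + 25) + 13))² = (-28 + (28 + 13))² = (-28 + 41)² = 13² = 169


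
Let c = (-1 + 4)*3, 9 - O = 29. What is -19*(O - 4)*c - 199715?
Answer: -195611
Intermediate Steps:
O = -20 (O = 9 - 1*29 = 9 - 29 = -20)
c = 9 (c = 3*3 = 9)
-19*(O - 4)*c - 199715 = -19*(-20 - 4)*9 - 199715 = -(-456)*9 - 199715 = -19*(-216) - 199715 = 4104 - 199715 = -195611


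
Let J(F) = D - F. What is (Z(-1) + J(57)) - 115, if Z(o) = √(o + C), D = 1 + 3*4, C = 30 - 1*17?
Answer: -159 + 2*√3 ≈ -155.54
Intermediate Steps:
C = 13 (C = 30 - 17 = 13)
D = 13 (D = 1 + 12 = 13)
J(F) = 13 - F
Z(o) = √(13 + o) (Z(o) = √(o + 13) = √(13 + o))
(Z(-1) + J(57)) - 115 = (√(13 - 1) + (13 - 1*57)) - 115 = (√12 + (13 - 57)) - 115 = (2*√3 - 44) - 115 = (-44 + 2*√3) - 115 = -159 + 2*√3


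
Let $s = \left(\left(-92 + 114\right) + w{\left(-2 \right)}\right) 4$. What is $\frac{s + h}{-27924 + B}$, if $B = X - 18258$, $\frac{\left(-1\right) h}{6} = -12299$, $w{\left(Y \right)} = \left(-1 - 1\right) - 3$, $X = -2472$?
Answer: $- \frac{36931}{24327} \approx -1.5181$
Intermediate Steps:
$w{\left(Y \right)} = -5$ ($w{\left(Y \right)} = -2 - 3 = -5$)
$h = 73794$ ($h = \left(-6\right) \left(-12299\right) = 73794$)
$s = 68$ ($s = \left(\left(-92 + 114\right) - 5\right) 4 = \left(22 - 5\right) 4 = 17 \cdot 4 = 68$)
$B = -20730$ ($B = -2472 - 18258 = -20730$)
$\frac{s + h}{-27924 + B} = \frac{68 + 73794}{-27924 - 20730} = \frac{73862}{-48654} = 73862 \left(- \frac{1}{48654}\right) = - \frac{36931}{24327}$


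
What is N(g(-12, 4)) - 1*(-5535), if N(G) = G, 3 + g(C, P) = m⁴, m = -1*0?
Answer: 5532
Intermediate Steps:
m = 0
g(C, P) = -3 (g(C, P) = -3 + 0⁴ = -3 + 0 = -3)
N(g(-12, 4)) - 1*(-5535) = -3 - 1*(-5535) = -3 + 5535 = 5532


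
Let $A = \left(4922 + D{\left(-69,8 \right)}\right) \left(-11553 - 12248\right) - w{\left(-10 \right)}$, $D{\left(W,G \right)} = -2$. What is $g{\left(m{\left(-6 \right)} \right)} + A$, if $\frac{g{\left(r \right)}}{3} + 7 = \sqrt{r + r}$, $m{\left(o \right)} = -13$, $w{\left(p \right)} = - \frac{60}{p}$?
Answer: $-117100947 + 3 i \sqrt{26} \approx -1.171 \cdot 10^{8} + 15.297 i$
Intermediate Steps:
$g{\left(r \right)} = -21 + 3 \sqrt{2} \sqrt{r}$ ($g{\left(r \right)} = -21 + 3 \sqrt{r + r} = -21 + 3 \sqrt{2 r} = -21 + 3 \sqrt{2} \sqrt{r}$)
$A = -117100926$ ($A = \left(4922 - 2\right) \left(-11553 - 12248\right) - - \frac{60}{-10} = 4920 \left(-23801\right) - \left(-60\right) \left(- \frac{1}{10}\right) = -117100920 - 6 = -117100926$)
$g{\left(m{\left(-6 \right)} \right)} + A = \left(-21 + 3 \sqrt{2} \sqrt{-13}\right) - 117100926 = \left(-21 + 3 \sqrt{2} i \sqrt{13}\right) - 117100926 = \left(-21 + 3 i \sqrt{26}\right) - 117100926 = -117100947 + 3 i \sqrt{26}$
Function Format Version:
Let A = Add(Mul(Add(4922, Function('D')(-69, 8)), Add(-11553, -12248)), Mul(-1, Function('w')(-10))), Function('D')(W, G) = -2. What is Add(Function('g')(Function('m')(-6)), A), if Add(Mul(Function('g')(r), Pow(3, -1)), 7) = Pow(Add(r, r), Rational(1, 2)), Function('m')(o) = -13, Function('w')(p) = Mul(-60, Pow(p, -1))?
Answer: Add(-117100947, Mul(3, I, Pow(26, Rational(1, 2)))) ≈ Add(-1.1710e+8, Mul(15.297, I))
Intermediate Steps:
Function('g')(r) = Add(-21, Mul(3, Pow(2, Rational(1, 2)), Pow(r, Rational(1, 2)))) (Function('g')(r) = Add(-21, Mul(3, Pow(Add(r, r), Rational(1, 2)))) = Add(-21, Mul(3, Pow(Mul(2, r), Rational(1, 2)))) = Add(-21, Mul(3, Mul(Pow(2, Rational(1, 2)), Pow(r, Rational(1, 2))))) = Add(-21, Mul(3, Pow(2, Rational(1, 2)), Pow(r, Rational(1, 2)))))
A = -117100926 (A = Add(Mul(Add(4922, -2), Add(-11553, -12248)), Mul(-1, Mul(-60, Pow(-10, -1)))) = Add(Mul(4920, -23801), Mul(-1, Mul(-60, Rational(-1, 10)))) = Add(-117100920, Mul(-1, 6)) = Add(-117100920, -6) = -117100926)
Add(Function('g')(Function('m')(-6)), A) = Add(Add(-21, Mul(3, Pow(2, Rational(1, 2)), Pow(-13, Rational(1, 2)))), -117100926) = Add(Add(-21, Mul(3, Pow(2, Rational(1, 2)), Mul(I, Pow(13, Rational(1, 2))))), -117100926) = Add(Add(-21, Mul(3, I, Pow(26, Rational(1, 2)))), -117100926) = Add(-117100947, Mul(3, I, Pow(26, Rational(1, 2))))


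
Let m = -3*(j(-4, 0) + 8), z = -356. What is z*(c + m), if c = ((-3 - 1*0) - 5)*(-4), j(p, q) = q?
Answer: -2848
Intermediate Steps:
m = -24 (m = -3*(0 + 8) = -3*8 = -24)
c = 32 (c = ((-3 + 0) - 5)*(-4) = (-3 - 5)*(-4) = -8*(-4) = 32)
z*(c + m) = -356*(32 - 24) = -356*8 = -2848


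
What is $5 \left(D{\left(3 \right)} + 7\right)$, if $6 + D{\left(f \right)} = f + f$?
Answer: $35$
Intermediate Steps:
$D{\left(f \right)} = -6 + 2 f$ ($D{\left(f \right)} = -6 + \left(f + f\right) = -6 + 2 f$)
$5 \left(D{\left(3 \right)} + 7\right) = 5 \left(\left(-6 + 2 \cdot 3\right) + 7\right) = 5 \left(\left(-6 + 6\right) + 7\right) = 5 \left(0 + 7\right) = 5 \cdot 7 = 35$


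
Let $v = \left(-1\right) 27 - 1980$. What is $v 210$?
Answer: $-421470$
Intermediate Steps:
$v = -2007$ ($v = -27 - 1980 = -2007$)
$v 210 = \left(-2007\right) 210 = -421470$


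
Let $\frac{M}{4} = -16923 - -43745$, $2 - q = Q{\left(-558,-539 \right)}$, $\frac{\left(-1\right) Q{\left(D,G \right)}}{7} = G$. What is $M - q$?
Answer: $111059$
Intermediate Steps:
$Q{\left(D,G \right)} = - 7 G$
$q = -3771$ ($q = 2 - \left(-7\right) \left(-539\right) = 2 - 3773 = -3771$)
$M = 107288$ ($M = 4 \left(-16923 - -43745\right) = 4 \left(-16923 + 43745\right) = 4 \cdot 26822 = 107288$)
$M - q = 107288 - -3771 = 107288 + 3771 = 111059$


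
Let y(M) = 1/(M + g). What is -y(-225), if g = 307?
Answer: -1/82 ≈ -0.012195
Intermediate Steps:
y(M) = 1/(307 + M) (y(M) = 1/(M + 307) = 1/(307 + M))
-y(-225) = -1/(307 - 225) = -1/82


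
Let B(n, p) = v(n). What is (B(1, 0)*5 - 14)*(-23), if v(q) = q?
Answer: 207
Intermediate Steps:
B(n, p) = n
(B(1, 0)*5 - 14)*(-23) = (1*5 - 14)*(-23) = (5 - 14)*(-23) = -9*(-23) = 207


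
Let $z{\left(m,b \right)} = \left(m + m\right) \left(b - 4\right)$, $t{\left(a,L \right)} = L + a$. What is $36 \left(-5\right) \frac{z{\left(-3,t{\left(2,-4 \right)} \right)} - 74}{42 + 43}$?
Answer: $\frac{1368}{17} \approx 80.471$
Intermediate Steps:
$z{\left(m,b \right)} = 2 m \left(-4 + b\right)$
$36 \left(-5\right) \frac{z{\left(-3,t{\left(2,-4 \right)} \right)} - 74}{42 + 43} = 36 \left(-5\right) \frac{2 \left(-3\right) \left(-4 + \left(-4 + 2\right)\right) - 74}{42 + 43} = - 180 \frac{2 \left(-3\right) \left(-4 - 2\right) - 74}{85} = - 180 \left(2 \left(-3\right) \left(-6\right) - 74\right) \frac{1}{85} = - 180 \left(36 - 74\right) \frac{1}{85} = - 180 \left(\left(-38\right) \frac{1}{85}\right) = \left(-180\right) \left(- \frac{38}{85}\right) = \frac{1368}{17}$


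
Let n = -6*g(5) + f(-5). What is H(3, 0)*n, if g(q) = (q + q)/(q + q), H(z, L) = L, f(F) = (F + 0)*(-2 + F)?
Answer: 0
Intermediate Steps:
f(F) = F*(-2 + F)
g(q) = 1 (g(q) = (2*q)/((2*q)) = (2*q)*(1/(2*q)) = 1)
n = 29 (n = -6*1 - 5*(-2 - 5) = -6 - 5*(-7) = -6 + 35 = 29)
H(3, 0)*n = 0*29 = 0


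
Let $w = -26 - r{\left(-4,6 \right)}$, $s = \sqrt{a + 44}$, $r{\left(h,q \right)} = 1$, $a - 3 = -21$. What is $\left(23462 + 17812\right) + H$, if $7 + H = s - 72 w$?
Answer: $43211 + \sqrt{26} \approx 43216.0$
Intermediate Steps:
$a = -18$ ($a = 3 - 21 = -18$)
$s = \sqrt{26}$ ($s = \sqrt{-18 + 44} = \sqrt{26} \approx 5.099$)
$w = -27$ ($w = -26 - 1 = -27$)
$H = 1937 + \sqrt{26}$ ($H = -7 + \left(\sqrt{26} - -1944\right) = -7 + \left(\sqrt{26} + 1944\right) = -7 + \left(1944 + \sqrt{26}\right) = 1937 + \sqrt{26} \approx 1942.1$)
$\left(23462 + 17812\right) + H = \left(23462 + 17812\right) + \left(1937 + \sqrt{26}\right) = 41274 + \left(1937 + \sqrt{26}\right) = 43211 + \sqrt{26}$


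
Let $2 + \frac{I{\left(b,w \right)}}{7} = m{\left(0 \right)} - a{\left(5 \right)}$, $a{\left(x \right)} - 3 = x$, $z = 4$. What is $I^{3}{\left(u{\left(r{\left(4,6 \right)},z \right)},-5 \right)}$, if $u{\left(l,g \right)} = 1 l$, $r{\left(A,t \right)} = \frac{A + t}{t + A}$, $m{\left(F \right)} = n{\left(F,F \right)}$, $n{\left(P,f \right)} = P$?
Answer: $-343000$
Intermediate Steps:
$a{\left(x \right)} = 3 + x$
$m{\left(F \right)} = F$
$r{\left(A,t \right)} = 1$ ($r{\left(A,t \right)} = \frac{A + t}{A + t} = 1$)
$u{\left(l,g \right)} = l$
$I{\left(b,w \right)} = -70$ ($I{\left(b,w \right)} = -14 + 7 \left(0 - \left(3 + 5\right)\right) = -14 + 7 \left(0 - 8\right) = -14 + 7 \left(-8\right) = -14 - 56 = -70$)
$I^{3}{\left(u{\left(r{\left(4,6 \right)},z \right)},-5 \right)} = \left(-70\right)^{3} = -343000$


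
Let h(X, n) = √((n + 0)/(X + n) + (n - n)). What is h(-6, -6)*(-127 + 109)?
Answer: -9*√2 ≈ -12.728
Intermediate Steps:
h(X, n) = √(n/(X + n)) (h(X, n) = √(n/(X + n) + 0) = √(n/(X + n)))
h(-6, -6)*(-127 + 109) = √(-6/(-6 - 6))*(-127 + 109) = √(-6/(-12))*(-18) = √(-6*(-1/12))*(-18) = √(½)*(-18) = (√2/2)*(-18) = -9*√2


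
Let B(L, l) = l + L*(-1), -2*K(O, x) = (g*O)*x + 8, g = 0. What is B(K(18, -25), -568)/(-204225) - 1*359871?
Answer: -24498218137/68075 ≈ -3.5987e+5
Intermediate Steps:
K(O, x) = -4 (K(O, x) = -((0*O)*x + 8)/2 = -(0*x + 8)/2 = -(0 + 8)/2 = -1/2*8 = -4)
B(L, l) = l - L
B(K(18, -25), -568)/(-204225) - 1*359871 = (-568 - 1*(-4))/(-204225) - 1*359871 = (-568 + 4)*(-1/204225) - 359871 = -564*(-1/204225) - 359871 = 188/68075 - 359871 = -24498218137/68075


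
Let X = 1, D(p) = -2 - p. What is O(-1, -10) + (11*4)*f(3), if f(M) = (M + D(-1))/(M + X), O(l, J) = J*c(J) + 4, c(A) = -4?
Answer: 66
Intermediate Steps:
O(l, J) = 4 - 4*J (O(l, J) = J*(-4) + 4 = -4*J + 4 = 4 - 4*J)
f(M) = (-1 + M)/(1 + M) (f(M) = (M + (-2 - 1*(-1)))/(M + 1) = (M + (-2 + 1))/(1 + M) = (M - 1)/(1 + M) = (-1 + M)/(1 + M))
O(-1, -10) + (11*4)*f(3) = (4 - 4*(-10)) + (11*4)*((-1 + 3)/(1 + 3)) = (4 + 40) + 44*(2/4) = 44 + 44*((1/4)*2) = 44 + 44*(1/2) = 44 + 22 = 66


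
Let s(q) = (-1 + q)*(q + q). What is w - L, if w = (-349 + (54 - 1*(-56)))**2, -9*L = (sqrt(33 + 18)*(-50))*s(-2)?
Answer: 57121 - 200*sqrt(51)/3 ≈ 56645.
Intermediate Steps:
s(q) = 2*q*(-1 + q) (s(q) = (-1 + q)*(2*q) = 2*q*(-1 + q))
L = 200*sqrt(51)/3 (L = -sqrt(33 + 18)*(-50)*2*(-2)*(-1 - 2)/9 = -sqrt(51)*(-50)*2*(-2)*(-3)/9 = -(-50*sqrt(51))*12/9 = -(-200)*sqrt(51)/3 = 200*sqrt(51)/3 ≈ 476.10)
w = 57121 (w = (-349 + (54 + 56))**2 = (-349 + 110)**2 = (-239)**2 = 57121)
w - L = 57121 - 200*sqrt(51)/3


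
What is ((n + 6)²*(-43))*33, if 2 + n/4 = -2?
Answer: -141900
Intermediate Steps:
n = -16 (n = -8 + 4*(-2) = -8 - 8 = -16)
((n + 6)²*(-43))*33 = ((-16 + 6)²*(-43))*33 = ((-10)²*(-43))*33 = (100*(-43))*33 = -4300*33 = -141900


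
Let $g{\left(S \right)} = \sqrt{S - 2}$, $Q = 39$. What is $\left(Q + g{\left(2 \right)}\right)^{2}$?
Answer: $1521$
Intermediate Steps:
$g{\left(S \right)} = \sqrt{-2 + S}$
$\left(Q + g{\left(2 \right)}\right)^{2} = \left(39 + \sqrt{-2 + 2}\right)^{2} = \left(39 + \sqrt{0}\right)^{2} = \left(39 + 0\right)^{2} = 39^{2} = 1521$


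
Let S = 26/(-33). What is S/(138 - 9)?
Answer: -26/4257 ≈ -0.0061076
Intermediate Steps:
S = -26/33 (S = 26*(-1/33) = -26/33 ≈ -0.78788)
S/(138 - 9) = -26/33/(138 - 9) = -26/33/129 = (1/129)*(-26/33) = -26/4257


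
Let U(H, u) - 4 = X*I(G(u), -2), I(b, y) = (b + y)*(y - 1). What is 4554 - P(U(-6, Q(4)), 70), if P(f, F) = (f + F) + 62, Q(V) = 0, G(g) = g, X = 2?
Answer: 4406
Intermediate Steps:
I(b, y) = (-1 + y)*(b + y) (I(b, y) = (b + y)*(-1 + y) = (-1 + y)*(b + y))
U(H, u) = 16 - 6*u (U(H, u) = 4 + 2*((-2)² - u - 1*(-2) + u*(-2)) = 4 + 2*(4 - u + 2 - 2*u) = 4 + 2*(6 - 3*u) = 4 + (12 - 6*u) = 16 - 6*u)
P(f, F) = 62 + F + f (P(f, F) = (F + f) + 62 = 62 + F + f)
4554 - P(U(-6, Q(4)), 70) = 4554 - (62 + 70 + (16 - 6*0)) = 4554 - (62 + 70 + (16 + 0)) = 4554 - (62 + 70 + 16) = 4554 - 1*148 = 4554 - 148 = 4406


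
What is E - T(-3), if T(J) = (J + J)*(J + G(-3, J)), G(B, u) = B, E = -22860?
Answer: -22896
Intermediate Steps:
T(J) = 2*J*(-3 + J) (T(J) = (J + J)*(J - 3) = (2*J)*(-3 + J) = 2*J*(-3 + J))
E - T(-3) = -22860 - 2*(-3)*(-3 - 3) = -22860 - 2*(-3)*(-6) = -22860 - 1*36 = -22860 - 36 = -22896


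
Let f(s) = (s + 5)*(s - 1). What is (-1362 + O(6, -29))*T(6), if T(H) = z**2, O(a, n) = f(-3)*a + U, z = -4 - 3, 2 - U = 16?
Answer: -69776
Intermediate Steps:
U = -14 (U = 2 - 1*16 = 2 - 16 = -14)
z = -7
f(s) = (-1 + s)*(5 + s) (f(s) = (5 + s)*(-1 + s) = (-1 + s)*(5 + s))
O(a, n) = -14 - 8*a (O(a, n) = (-5 + (-3)**2 + 4*(-3))*a - 14 = (-5 + 9 - 12)*a - 14 = -8*a - 14 = -14 - 8*a)
T(H) = 49 (T(H) = (-7)**2 = 49)
(-1362 + O(6, -29))*T(6) = (-1362 + (-14 - 8*6))*49 = (-1362 + (-14 - 48))*49 = (-1362 - 62)*49 = -1424*49 = -69776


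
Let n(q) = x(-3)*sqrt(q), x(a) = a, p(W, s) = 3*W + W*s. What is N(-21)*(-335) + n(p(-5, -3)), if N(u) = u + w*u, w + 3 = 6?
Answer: 28140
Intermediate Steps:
w = 3 (w = -3 + 6 = 3)
n(q) = -3*sqrt(q)
N(u) = 4*u (N(u) = u + 3*u = 4*u)
N(-21)*(-335) + n(p(-5, -3)) = (4*(-21))*(-335) - 3*I*sqrt(5)*sqrt(3 - 3) = -84*(-335) - 3*sqrt(-5*0) = 28140 - 3*sqrt(0) = 28140 - 3*0 = 28140 + 0 = 28140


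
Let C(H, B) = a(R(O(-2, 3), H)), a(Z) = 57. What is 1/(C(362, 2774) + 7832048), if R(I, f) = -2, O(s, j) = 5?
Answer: 1/7832105 ≈ 1.2768e-7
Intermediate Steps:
C(H, B) = 57
1/(C(362, 2774) + 7832048) = 1/(57 + 7832048) = 1/7832105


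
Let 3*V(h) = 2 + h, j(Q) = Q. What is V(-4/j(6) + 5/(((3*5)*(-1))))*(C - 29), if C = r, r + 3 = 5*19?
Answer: 21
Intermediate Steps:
V(h) = ⅔ + h/3 (V(h) = (2 + h)/3 = ⅔ + h/3)
r = 92 (r = -3 + 5*19 = -3 + 95 = 92)
C = 92
V(-4/j(6) + 5/(((3*5)*(-1))))*(C - 29) = (⅔ + (-4/6 + 5/(((3*5)*(-1))))/3)*(92 - 29) = (⅔ + (-4*⅙ + 5/((15*(-1))))/3)*63 = (⅔ + (-⅔ + 5/(-15))/3)*63 = (⅔ + (-⅔ + 5*(-1/15))/3)*63 = (⅔ + (-⅔ - ⅓)/3)*63 = (⅔ + (⅓)*(-1))*63 = (⅔ - ⅓)*63 = (⅓)*63 = 21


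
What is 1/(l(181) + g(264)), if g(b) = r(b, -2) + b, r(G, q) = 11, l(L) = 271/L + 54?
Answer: 181/59820 ≈ 0.0030257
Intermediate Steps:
l(L) = 54 + 271/L
g(b) = 11 + b
1/(l(181) + g(264)) = 1/((54 + 271/181) + (11 + 264)) = 1/((54 + 271*(1/181)) + 275) = 1/((54 + 271/181) + 275) = 1/(10045/181 + 275) = 1/(59820/181) = 181/59820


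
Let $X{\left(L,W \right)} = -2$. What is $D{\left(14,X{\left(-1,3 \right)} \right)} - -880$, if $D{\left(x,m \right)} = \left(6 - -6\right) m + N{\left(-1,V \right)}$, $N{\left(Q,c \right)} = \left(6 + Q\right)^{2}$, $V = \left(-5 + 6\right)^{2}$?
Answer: $881$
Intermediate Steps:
$V = 1$ ($V = 1^{2} = 1$)
$D{\left(x,m \right)} = 25 + 12 m$ ($D{\left(x,m \right)} = \left(6 - -6\right) m + \left(6 - 1\right)^{2} = \left(6 + 6\right) m + 5^{2} = 12 m + 25 = 25 + 12 m$)
$D{\left(14,X{\left(-1,3 \right)} \right)} - -880 = \left(25 + 12 \left(-2\right)\right) - -880 = \left(25 - 24\right) + 880 = 1 + 880 = 881$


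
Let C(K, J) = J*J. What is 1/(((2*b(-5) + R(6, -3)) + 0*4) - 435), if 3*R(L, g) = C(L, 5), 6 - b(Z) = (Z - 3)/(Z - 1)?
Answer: -3/1252 ≈ -0.0023962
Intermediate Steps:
b(Z) = 6 - (-3 + Z)/(-1 + Z) (b(Z) = 6 - (Z - 3)/(Z - 1) = 6 - (-3 + Z)/(-1 + Z))
C(K, J) = J**2
R(L, g) = 25/3 (R(L, g) = (1/3)*5**2 = (1/3)*25 = 25/3)
1/(((2*b(-5) + R(6, -3)) + 0*4) - 435) = 1/(((2*((-3 + 5*(-5))/(-1 - 5)) + 25/3) + 0*4) - 435) = 1/(((2*((-3 - 25)/(-6)) + 25/3) + 0) - 435) = 1/(((2*(-1/6*(-28)) + 25/3) + 0) - 435) = 1/(((2*(14/3) + 25/3) + 0) - 435) = 1/(((28/3 + 25/3) + 0) - 435) = 1/((53/3 + 0) - 435) = 1/(53/3 - 435) = 1/(-1252/3) = -3/1252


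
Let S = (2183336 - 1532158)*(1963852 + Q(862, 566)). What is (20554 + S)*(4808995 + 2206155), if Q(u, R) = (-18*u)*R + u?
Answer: -31142377200345078300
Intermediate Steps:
Q(u, R) = u - 18*R*u (Q(u, R) = -18*R*u + u = u - 18*R*u)
S = -4439303128876 (S = (2183336 - 1532158)*(1963852 + 862*(1 - 18*566)) = 651178*(1963852 + 862*(1 - 10188)) = 651178*(1963852 + 862*(-10187)) = 651178*(1963852 - 8781194) = 651178*(-6817342) = -4439303128876)
(20554 + S)*(4808995 + 2206155) = (20554 - 4439303128876)*(4808995 + 2206155) = -4439303108322*7015150 = -31142377200345078300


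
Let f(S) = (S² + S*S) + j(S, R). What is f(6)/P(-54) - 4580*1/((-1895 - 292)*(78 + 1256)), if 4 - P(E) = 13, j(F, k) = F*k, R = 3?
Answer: -14585000/1458729 ≈ -9.9984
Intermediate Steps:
P(E) = -9 (P(E) = 4 - 1*13 = 4 - 13 = -9)
f(S) = 2*S² + 3*S (f(S) = (S² + S*S) + S*3 = (S² + S²) + 3*S = 2*S² + 3*S)
f(6)/P(-54) - 4580*1/((-1895 - 292)*(78 + 1256)) = (6*(3 + 2*6))/(-9) - 4580*1/((-1895 - 292)*(78 + 1256)) = (6*(3 + 12))*(-⅑) - 4580/(1334*(-2187)) = (6*15)*(-⅑) - 4580/(-2917458) = 90*(-⅑) - 4580*(-1/2917458) = -10 + 2290/1458729 = -14585000/1458729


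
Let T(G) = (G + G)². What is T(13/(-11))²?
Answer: 456976/14641 ≈ 31.212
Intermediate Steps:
T(G) = 4*G² (T(G) = (2*G)² = 4*G²)
T(13/(-11))² = (4*(13/(-11))²)² = (4*(13*(-1/11))²)² = (4*(-13/11)²)² = (4*(169/121))² = (676/121)² = 456976/14641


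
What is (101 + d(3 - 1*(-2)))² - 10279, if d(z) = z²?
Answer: 5597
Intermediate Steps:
(101 + d(3 - 1*(-2)))² - 10279 = (101 + (3 - 1*(-2))²)² - 10279 = (101 + (3 + 2)²)² - 10279 = (101 + 5²)² - 10279 = (101 + 25)² - 10279 = 126² - 10279 = 15876 - 10279 = 5597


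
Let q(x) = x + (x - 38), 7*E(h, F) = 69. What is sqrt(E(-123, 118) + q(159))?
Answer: sqrt(14203)/7 ≈ 17.025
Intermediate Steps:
E(h, F) = 69/7 (E(h, F) = (1/7)*69 = 69/7)
q(x) = -38 + 2*x (q(x) = x + (-38 + x) = -38 + 2*x)
sqrt(E(-123, 118) + q(159)) = sqrt(69/7 + (-38 + 2*159)) = sqrt(69/7 + (-38 + 318)) = sqrt(69/7 + 280) = sqrt(2029/7) = sqrt(14203)/7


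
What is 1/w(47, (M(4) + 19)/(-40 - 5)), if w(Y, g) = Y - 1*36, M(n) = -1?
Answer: 1/11 ≈ 0.090909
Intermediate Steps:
w(Y, g) = -36 + Y (w(Y, g) = Y - 36 = -36 + Y)
1/w(47, (M(4) + 19)/(-40 - 5)) = 1/(-36 + 47) = 1/11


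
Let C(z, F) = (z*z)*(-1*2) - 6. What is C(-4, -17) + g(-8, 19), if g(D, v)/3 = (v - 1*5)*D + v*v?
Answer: 709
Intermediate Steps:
g(D, v) = 3*v**2 + 3*D*(-5 + v) (g(D, v) = 3*((v - 1*5)*D + v*v) = 3*((v - 5)*D + v**2) = 3*((-5 + v)*D + v**2) = 3*(D*(-5 + v) + v**2) = 3*(v**2 + D*(-5 + v)) = 3*v**2 + 3*D*(-5 + v))
C(z, F) = -6 - 2*z**2 (C(z, F) = z**2*(-2) - 6 = -2*z**2 - 6 = -6 - 2*z**2)
C(-4, -17) + g(-8, 19) = (-6 - 2*(-4)**2) + (-15*(-8) + 3*19**2 + 3*(-8)*19) = (-6 - 2*16) + (120 + 3*361 - 456) = (-6 - 32) + (120 + 1083 - 456) = -38 + 747 = 709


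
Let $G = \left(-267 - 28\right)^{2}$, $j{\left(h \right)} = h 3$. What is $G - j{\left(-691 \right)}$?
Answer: $89098$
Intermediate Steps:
$j{\left(h \right)} = 3 h$
$G = 87025$ ($G = \left(-295\right)^{2} = 87025$)
$G - j{\left(-691 \right)} = 87025 - 3 \left(-691\right) = 87025 - -2073 = 87025 + 2073 = 89098$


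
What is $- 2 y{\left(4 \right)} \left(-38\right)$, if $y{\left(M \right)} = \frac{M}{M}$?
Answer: $76$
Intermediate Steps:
$y{\left(M \right)} = 1$
$- 2 y{\left(4 \right)} \left(-38\right) = \left(-2\right) 1 \left(-38\right) = \left(-2\right) \left(-38\right) = 76$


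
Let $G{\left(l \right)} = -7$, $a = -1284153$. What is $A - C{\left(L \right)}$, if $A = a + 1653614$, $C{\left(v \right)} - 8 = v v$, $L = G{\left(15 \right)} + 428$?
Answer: $192212$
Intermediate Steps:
$L = 421$ ($L = -7 + 428 = 421$)
$C{\left(v \right)} = 8 + v^{2}$ ($C{\left(v \right)} = 8 + v v = 8 + v^{2}$)
$A = 369461$ ($A = -1284153 + 1653614 = 369461$)
$A - C{\left(L \right)} = 369461 - \left(8 + 421^{2}\right) = 369461 - \left(8 + 177241\right) = 369461 - 177249 = 192212$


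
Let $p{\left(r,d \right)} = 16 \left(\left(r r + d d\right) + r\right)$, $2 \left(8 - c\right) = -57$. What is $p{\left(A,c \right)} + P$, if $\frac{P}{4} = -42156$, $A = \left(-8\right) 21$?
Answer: $301588$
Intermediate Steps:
$c = \frac{73}{2}$ ($c = 8 - - \frac{57}{2} = 8 + \frac{57}{2} = \frac{73}{2} \approx 36.5$)
$A = -168$
$P = -168624$ ($P = 4 \left(-42156\right) = -168624$)
$p{\left(r,d \right)} = 16 r + 16 d^{2} + 16 r^{2}$ ($p{\left(r,d \right)} = 16 \left(\left(r^{2} + d^{2}\right) + r\right) = 16 \left(\left(d^{2} + r^{2}\right) + r\right) = 16 \left(r + d^{2} + r^{2}\right) = 16 r + 16 d^{2} + 16 r^{2}$)
$p{\left(A,c \right)} + P = \left(16 \left(-168\right) + 16 \left(\frac{73}{2}\right)^{2} + 16 \left(-168\right)^{2}\right) - 168624 = \left(-2688 + 16 \cdot \frac{5329}{4} + 16 \cdot 28224\right) - 168624 = \left(-2688 + 21316 + 451584\right) - 168624 = 470212 - 168624 = 301588$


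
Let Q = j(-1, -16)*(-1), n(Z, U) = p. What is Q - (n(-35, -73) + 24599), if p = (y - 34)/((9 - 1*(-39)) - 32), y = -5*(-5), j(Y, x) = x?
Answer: -393319/16 ≈ -24582.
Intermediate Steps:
y = 25
p = -9/16 (p = (25 - 34)/((9 - 1*(-39)) - 32) = -9/((9 + 39) - 32) = -9/(48 - 32) = -9/16 ≈ -0.56250)
n(Z, U) = -9/16
Q = 16 (Q = -16*(-1) = 16)
Q - (n(-35, -73) + 24599) = 16 - (-9/16 + 24599) = 16 - 1*393575/16 = 16 - 393575/16 = -393319/16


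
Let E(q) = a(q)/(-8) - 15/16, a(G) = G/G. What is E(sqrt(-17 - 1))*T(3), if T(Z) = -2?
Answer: 17/8 ≈ 2.1250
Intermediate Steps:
a(G) = 1
E(q) = -17/16 (E(q) = 1/(-8) - 15/16 = 1*(-1/8) - 15*1/16 = -1/8 - 15/16 = -17/16)
E(sqrt(-17 - 1))*T(3) = -17/16*(-2) = 17/8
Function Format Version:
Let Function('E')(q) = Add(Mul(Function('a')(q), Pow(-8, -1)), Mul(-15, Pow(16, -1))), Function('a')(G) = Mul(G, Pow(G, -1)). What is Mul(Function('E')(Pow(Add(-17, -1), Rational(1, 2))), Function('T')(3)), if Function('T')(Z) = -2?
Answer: Rational(17, 8) ≈ 2.1250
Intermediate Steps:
Function('a')(G) = 1
Function('E')(q) = Rational(-17, 16) (Function('E')(q) = Add(Mul(1, Pow(-8, -1)), Mul(-15, Pow(16, -1))) = Add(Mul(1, Rational(-1, 8)), Mul(-15, Rational(1, 16))) = Add(Rational(-1, 8), Rational(-15, 16)) = Rational(-17, 16))
Mul(Function('E')(Pow(Add(-17, -1), Rational(1, 2))), Function('T')(3)) = Mul(Rational(-17, 16), -2) = Rational(17, 8)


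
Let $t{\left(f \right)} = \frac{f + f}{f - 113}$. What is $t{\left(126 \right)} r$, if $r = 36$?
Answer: $\frac{9072}{13} \approx 697.85$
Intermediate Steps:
$t{\left(f \right)} = \frac{2 f}{-113 + f}$
$t{\left(126 \right)} r = 2 \cdot 126 \frac{1}{-113 + 126} \cdot 36 = 2 \cdot 126 \cdot \frac{1}{13} \cdot 36 = \frac{252}{13} \cdot 36 = \frac{9072}{13}$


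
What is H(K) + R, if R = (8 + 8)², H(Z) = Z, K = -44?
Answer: 212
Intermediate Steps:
R = 256 (R = 16² = 256)
H(K) + R = -44 + 256 = 212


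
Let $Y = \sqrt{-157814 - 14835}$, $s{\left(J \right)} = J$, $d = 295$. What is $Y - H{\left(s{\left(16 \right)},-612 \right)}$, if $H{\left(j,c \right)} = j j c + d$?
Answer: $156377 + i \sqrt{172649} \approx 1.5638 \cdot 10^{5} + 415.51 i$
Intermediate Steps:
$Y = i \sqrt{172649}$ ($Y = \sqrt{-172649} = i \sqrt{172649} \approx 415.51 i$)
$H{\left(j,c \right)} = 295 + c j^{2}$ ($H{\left(j,c \right)} = j j c + 295 = j^{2} c + 295 = c j^{2} + 295 = 295 + c j^{2}$)
$Y - H{\left(s{\left(16 \right)},-612 \right)} = i \sqrt{172649} - \left(295 - 612 \cdot 16^{2}\right) = i \sqrt{172649} - \left(295 - 156672\right) = i \sqrt{172649} - -156377 = i \sqrt{172649} + 156377 = 156377 + i \sqrt{172649}$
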